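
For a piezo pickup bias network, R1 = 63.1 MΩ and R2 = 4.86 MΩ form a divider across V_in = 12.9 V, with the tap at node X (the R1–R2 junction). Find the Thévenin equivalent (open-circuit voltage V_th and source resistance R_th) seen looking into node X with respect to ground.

V_th ≈ 0.923 V, R_th ≈ 4.51 MΩ

V_th is the unloaded tap voltage: V_in · R2/(R1+R2) = 12.9 × 0.07151 = 0.9225 V.
With V_in suppressed (replaced by a short), R_th = R1 ‖ R2 = (63.10 × 4.86)/(63.10 + 4.86) = 4.512 MΩ.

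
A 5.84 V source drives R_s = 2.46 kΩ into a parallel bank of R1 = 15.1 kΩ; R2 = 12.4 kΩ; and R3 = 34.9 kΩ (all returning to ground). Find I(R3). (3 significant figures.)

Parallel bank: R_p = 1/(1/15.1 + 1/12.4 + 1/34.9) = 5.697 kΩ.
V_A by voltage divider: V_A = 5.84 × 5.697/(2.46 + 5.697) = 4.079 V.
I(R3) = V_A / R3 = 4.079/34.9 = 0.1169 mA.

I ≈ 0.117 mA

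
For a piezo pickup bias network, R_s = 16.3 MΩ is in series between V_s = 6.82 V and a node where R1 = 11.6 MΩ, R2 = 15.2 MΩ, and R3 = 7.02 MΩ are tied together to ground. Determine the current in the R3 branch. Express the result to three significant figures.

Parallel bank: R_p = 1/(1/11.6 + 1/15.2 + 1/7.02) = 3.396 MΩ.
Node voltage V_A = V_s · R_p/(R_s + R_p) = 6.82 × 0.1724 = 1.176 V.
I(R3) = V_A / R3 = 1.176/7.02 = 0.1675 µA.

I ≈ 0.168 µA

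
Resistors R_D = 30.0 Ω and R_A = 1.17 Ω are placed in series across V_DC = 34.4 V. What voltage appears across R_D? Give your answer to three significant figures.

V ≈ 33.1 V

ΣR = 30.0 + 1.17 = 31.17 Ω.
By the voltage-divider rule, V = 34.4 × 30.00/31.17 = 33.11 V.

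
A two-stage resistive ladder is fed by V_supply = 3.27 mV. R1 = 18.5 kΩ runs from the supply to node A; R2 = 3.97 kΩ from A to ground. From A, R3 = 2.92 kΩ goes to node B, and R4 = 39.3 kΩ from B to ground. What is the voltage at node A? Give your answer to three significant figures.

Looking into the second stage from A: R3 + R4 = 42.22 kΩ appears in parallel with R2.
R2 ‖ (R3+R4) = 3.629 kΩ.
First divider: V_A = V_supply · 3.629/(18.5 + 3.629) = 0.5362 mV.

V_A ≈ 0.536 mV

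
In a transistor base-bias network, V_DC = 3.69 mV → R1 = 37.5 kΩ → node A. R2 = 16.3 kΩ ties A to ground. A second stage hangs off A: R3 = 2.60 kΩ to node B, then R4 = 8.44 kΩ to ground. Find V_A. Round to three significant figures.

Node A sees R2 in parallel with the series input of stage 2, R3 + R4 = 11.04 kΩ.
Effective lower resistance at A: R2 ‖ 11.04 = 6.582 kΩ.
First divider: V_A = V_DC · 6.582/(37.5 + 6.582) = 0.5510 mV.

V_A ≈ 0.551 mV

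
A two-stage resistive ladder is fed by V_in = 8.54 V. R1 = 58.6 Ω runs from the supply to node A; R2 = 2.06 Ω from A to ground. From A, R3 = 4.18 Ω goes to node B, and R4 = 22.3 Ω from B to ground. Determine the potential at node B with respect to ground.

V_B ≈ 0.227 V

Looking into the second stage from A: R3 + R4 = 26.48 Ω appears in parallel with R2.
R2 ‖ (R3+R4) = 1.911 Ω.
So V_A = 8.54 × 0.03159 = 0.2697 V.
V_B = V_A × 0.8421 = 0.2272 V.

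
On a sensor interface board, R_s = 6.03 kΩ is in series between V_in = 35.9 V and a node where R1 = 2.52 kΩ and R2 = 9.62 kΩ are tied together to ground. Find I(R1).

I ≈ 3.54 mA

Parallel bank: R_p = 1/(1/2.52 + 1/9.62) = 1.997 kΩ.
Node voltage V_A = V_in · R_p/(R_s + R_p) = 35.9 × 0.2488 = 8.931 V.
Branch current I = V_A/R1 = 8.931/2.52 = 3.544 mA.
(Equivalently: I_total = 4.472 mA, then current-divider fraction G_k/ΣG = 0.7924.)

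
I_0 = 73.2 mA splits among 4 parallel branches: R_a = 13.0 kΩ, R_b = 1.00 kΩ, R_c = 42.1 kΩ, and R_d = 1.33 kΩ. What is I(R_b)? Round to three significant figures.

I ≈ 39.5 mA

ΣG = 1/13.0 + 1/1.00 + 1/42.1 + 1/1.33 = 1.853.
By the current-divider rule, I = I_0 · G_k/ΣG = 73.2 × 0.5398 = 39.51 mA.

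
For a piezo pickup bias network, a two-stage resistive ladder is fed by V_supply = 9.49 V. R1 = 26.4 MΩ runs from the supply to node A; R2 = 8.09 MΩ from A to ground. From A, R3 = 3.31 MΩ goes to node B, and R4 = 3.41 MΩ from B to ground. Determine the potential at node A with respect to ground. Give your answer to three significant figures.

V_A ≈ 1.16 V

The second stage (R3 + R4 = 6.720 MΩ) loads node A in parallel with R2.
Effective lower resistance at A: R2 ‖ 6.720 = 3.671 MΩ.
So V_A = 9.49 × 0.1221 = 1.158 V.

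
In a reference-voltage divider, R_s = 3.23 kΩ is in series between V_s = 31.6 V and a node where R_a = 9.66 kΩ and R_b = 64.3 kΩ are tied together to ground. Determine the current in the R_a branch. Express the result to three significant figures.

Parallel bank: R_p = 1/(1/9.66 + 1/64.3) = 8.398 kΩ.
V_A = 31.6 × 8.398/11.63 = 22.82 V.
Branch current I = V_A/R_a = 22.82/9.66 = 2.363 mA.

I ≈ 2.36 mA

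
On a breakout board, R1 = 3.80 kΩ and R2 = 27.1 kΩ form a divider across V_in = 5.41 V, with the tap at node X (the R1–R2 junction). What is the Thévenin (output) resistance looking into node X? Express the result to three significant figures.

R_th ≈ 3.33 kΩ

Looking into X with the source shorted: R_th = R1·R2/(R1+R2) = 3.800 × 27.1/30.90 = 3.333 kΩ.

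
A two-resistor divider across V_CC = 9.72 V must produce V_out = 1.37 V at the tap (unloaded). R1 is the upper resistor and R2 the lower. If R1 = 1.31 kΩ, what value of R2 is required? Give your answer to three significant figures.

R2 ≈ 0.215 kΩ

V_out/V_CC = R2/(R1+R2) = 0.1409.
So R2 = R1 · V_out/(V_CC − V_out) = 1.31 × 1.37/(9.72 − 1.37) = 1.31 × 0.1641 = 0.2149 kΩ.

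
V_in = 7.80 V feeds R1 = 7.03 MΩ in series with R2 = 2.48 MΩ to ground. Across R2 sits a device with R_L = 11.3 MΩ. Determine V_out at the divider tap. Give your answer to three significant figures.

V_out ≈ 1.75 V

The load sits in parallel with R2, giving an effective lower resistance R2' = R2·R_L/(R2+R_L) = 2.034 MΩ.
Now apply the divider: V_out = 7.80 × 0.2244 = 1.750 V.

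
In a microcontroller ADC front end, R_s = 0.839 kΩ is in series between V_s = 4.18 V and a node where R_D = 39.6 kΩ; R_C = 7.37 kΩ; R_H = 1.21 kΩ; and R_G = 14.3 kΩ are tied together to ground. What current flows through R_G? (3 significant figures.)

I ≈ 0.155 mA

Equivalent of the parallel group: R_p = 0.9458 kΩ.
Node voltage V_A = V_s · R_p/(R_s + R_p) = 4.18 × 0.5299 = 2.215 V.
Branch current I = V_A/R_G = 2.215/14.3 = 0.1549 mA.
(Check via current divider: I_total = 2.342 mA; share G_k/ΣG = 0.06614 → same result.)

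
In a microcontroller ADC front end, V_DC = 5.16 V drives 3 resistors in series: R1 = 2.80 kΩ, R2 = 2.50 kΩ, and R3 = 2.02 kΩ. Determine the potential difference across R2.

V ≈ 1.76 V

Series total: ΣR = 2.80 + 2.50 + 2.02 = 7.320 kΩ.
Voltage divider: V = V_DC · (2.500 / 7.320) = 5.16 × 0.3415 = 1.762 V.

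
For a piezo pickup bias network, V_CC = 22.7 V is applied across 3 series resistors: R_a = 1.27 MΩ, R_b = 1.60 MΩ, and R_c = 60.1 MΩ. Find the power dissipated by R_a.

ΣR = 62.97 MΩ → I = 22.7/62.97 = 0.3605 µA.
P(R_a) = I²·R_a = (0.3605)² × 1.27 = 0.1650 µW.

P ≈ 0.165 µW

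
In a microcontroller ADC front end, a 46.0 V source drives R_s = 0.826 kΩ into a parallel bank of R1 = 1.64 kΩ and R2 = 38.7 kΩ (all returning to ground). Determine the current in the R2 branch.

I ≈ 0.779 mA

Equivalent of the parallel group: R_p = 1.573 kΩ.
V_A by voltage divider: V_A = 46.0 × 1.573/(0.826 + 1.573) = 30.16 V.
Branch current I = V_A/R2 = 30.16/38.7 = 0.7794 mA.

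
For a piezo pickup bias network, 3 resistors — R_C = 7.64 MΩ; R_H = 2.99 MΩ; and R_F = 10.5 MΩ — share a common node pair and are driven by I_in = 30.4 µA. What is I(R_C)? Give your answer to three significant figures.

ΣG = 1/7.64 + 1/2.99 + 1/10.5 = 0.5606.
R_C takes the fraction G_k/ΣG = 0.1309/0.5606 = 0.2335, so I = 30.4 × 0.2335 = 7.098 µA.

I ≈ 7.10 µA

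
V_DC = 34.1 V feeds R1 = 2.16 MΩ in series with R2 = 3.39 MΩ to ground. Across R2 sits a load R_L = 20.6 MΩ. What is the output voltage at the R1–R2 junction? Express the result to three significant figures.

V_out ≈ 19.6 V

The load sits in parallel with R2, giving an effective lower resistance R2' = R2·R_L/(R2+R_L) = 2.911 MΩ.
Now apply the divider: V_out = 34.1 × 0.5740 = 19.57 V.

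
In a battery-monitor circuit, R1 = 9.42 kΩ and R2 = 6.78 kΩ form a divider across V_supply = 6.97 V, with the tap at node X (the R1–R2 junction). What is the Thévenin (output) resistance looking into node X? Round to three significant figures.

Zeroing V_supply shorts the top of R1 to ground, so R_th = R1 ‖ R2 = 3.942 kΩ.

R_th ≈ 3.94 kΩ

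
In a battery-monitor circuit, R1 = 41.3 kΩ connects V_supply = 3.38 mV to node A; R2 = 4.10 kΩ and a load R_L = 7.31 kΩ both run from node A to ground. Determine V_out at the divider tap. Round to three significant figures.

The load sits in parallel with R2, giving an effective lower resistance R2' = R2·R_L/(R2+R_L) = 2.627 kΩ.
Now apply the divider: V_out = 3.38 × 0.05980 = 0.2021 mV.

V_out ≈ 0.202 mV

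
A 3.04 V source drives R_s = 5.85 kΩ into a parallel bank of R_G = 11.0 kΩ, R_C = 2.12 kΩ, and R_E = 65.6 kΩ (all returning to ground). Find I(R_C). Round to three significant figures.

I ≈ 0.327 mA

Combine the parallel branches: R_p = (1/11.0 + 1/2.12 + 1/65.6)⁻¹ = 1.731 kΩ.
V_A by voltage divider: V_A = 3.04 × 1.731/(5.85 + 1.731) = 0.6940 V.
Branch current I = V_A/R_C = 0.6940/2.12 = 0.3274 mA.
(Equivalently: I_total = 0.4010 mA, then current-divider fraction G_k/ΣG = 0.8163.)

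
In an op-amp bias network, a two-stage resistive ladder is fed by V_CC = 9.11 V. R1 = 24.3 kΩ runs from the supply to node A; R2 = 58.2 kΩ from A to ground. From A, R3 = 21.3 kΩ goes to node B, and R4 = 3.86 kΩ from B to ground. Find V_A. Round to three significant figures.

The second stage (R3 + R4 = 25.16 kΩ) loads node A in parallel with R2.
Effective lower resistance at A: R2 ‖ 25.16 = 17.57 kΩ.
First divider: V_A = V_CC · 17.57/(24.3 + 17.57) = 3.822 V.

V_A ≈ 3.82 V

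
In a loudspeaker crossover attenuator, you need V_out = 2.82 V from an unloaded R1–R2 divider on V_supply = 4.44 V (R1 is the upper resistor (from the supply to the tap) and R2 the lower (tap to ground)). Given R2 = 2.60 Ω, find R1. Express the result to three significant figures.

V_out/V_supply = R2/(R1+R2) = 0.6351.
So R1 = R2 · (V_supply/V_out − 1) = 2.60 × (4.44/2.82 − 1) = 2.60 × 0.5745 = 1.494 Ω.

R1 ≈ 1.49 Ω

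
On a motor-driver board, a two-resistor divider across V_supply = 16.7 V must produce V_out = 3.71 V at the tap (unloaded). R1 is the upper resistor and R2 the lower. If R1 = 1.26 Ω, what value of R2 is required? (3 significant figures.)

The divider ratio is R2/(R1+R2) = 3.71/16.7 = 0.2222.
So R2 = R1 · V_out/(V_supply − V_out) = 1.26 × 3.71/(16.7 − 3.71) = 1.26 × 0.2856 = 0.3599 Ω.

R2 ≈ 0.360 Ω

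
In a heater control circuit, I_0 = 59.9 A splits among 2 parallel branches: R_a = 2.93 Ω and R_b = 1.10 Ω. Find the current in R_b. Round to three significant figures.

I ≈ 43.6 A

Two-branch current divider: I_k = I_0 · R_other/(R_1 + R_2).
I(R_b) = 59.9 × 2.93/(2.93 + 1.10) = 59.9 × 0.7270 = 43.55 A.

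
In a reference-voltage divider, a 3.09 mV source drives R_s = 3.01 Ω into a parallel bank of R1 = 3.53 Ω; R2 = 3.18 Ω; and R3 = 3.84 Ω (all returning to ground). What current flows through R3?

I ≈ 0.225 mA

Parallel bank: R_p = 1/(1/3.53 + 1/3.18 + 1/3.84) = 1.165 Ω.
V_A = 3.09 × 1.165/4.175 = 0.8624 mV.
I(R3) = V_A / R3 = 0.8624/3.84 = 0.2246 mA.
(Equivalently: I_total = 0.7401 mA, then current-divider fraction G_k/ΣG = 0.3035.)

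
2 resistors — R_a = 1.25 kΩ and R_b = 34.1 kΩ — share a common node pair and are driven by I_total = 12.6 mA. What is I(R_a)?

I ≈ 12.2 mA

With just two branches, the current splits inversely with resistance.
I(R_a) = 12.6 × 34.1/(1.25 + 34.1) = 12.6 × 0.9646 = 12.15 mA.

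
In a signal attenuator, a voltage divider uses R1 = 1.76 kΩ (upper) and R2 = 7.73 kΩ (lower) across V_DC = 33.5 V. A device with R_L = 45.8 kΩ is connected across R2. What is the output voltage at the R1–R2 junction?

The load sits in parallel with R2, giving an effective lower resistance R2' = R2·R_L/(R2+R_L) = 6.614 kΩ.
Voltage divider with the loaded lower leg: V_out = 33.5 × 6.614/(1.76 + 6.614) = 33.5 × 0.7898 = 26.46 V.
(Unloaded it would be 27.3 V; the load pulls it down.)

V_out ≈ 26.5 V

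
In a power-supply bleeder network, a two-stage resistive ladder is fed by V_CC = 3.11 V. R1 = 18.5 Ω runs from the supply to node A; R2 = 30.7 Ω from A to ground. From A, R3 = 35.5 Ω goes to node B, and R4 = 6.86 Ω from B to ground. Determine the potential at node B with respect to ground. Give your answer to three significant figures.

The second stage (R3 + R4 = 42.36 Ω) loads node A in parallel with R2.
Effective lower resistance at A: R2 ‖ 42.36 = 17.80 Ω.
So V_A = 3.11 × 0.4904 = 1.525 V.
Stage 2 is unloaded, so V_B = V_A · R4/(R3+R4) = 1.525 × 6.86/42.36 = 0.2470 V.

V_B ≈ 0.247 V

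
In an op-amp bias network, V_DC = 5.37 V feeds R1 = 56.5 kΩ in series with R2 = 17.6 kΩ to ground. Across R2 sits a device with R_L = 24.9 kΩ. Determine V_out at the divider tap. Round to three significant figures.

The load sits in parallel with R2, giving an effective lower resistance R2' = R2·R_L/(R2+R_L) = 10.31 kΩ.
Then V_out = V_DC · R2'/(R1 + R2') = 5.37 × 10.31/66.81 = 0.8288 V.

V_out ≈ 0.829 V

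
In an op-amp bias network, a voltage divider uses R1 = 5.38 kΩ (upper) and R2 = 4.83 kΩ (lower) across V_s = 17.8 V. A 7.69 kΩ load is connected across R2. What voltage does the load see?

V_out ≈ 6.33 V

R2 ‖ R_L = (4.83 × 7.69)/(4.83 + 7.69) = 2.967 kΩ.
Now apply the divider: V_out = 17.8 × 0.3554 = 6.327 V.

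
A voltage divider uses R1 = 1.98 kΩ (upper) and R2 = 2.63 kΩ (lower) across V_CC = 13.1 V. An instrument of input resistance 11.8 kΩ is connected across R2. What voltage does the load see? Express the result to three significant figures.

V_out ≈ 6.82 V

First combine the lower leg with the load: R2 ‖ R_L = 2.151 kΩ.
Voltage divider with the loaded lower leg: V_out = 13.1 × 2.151/(1.98 + 2.151) = 13.1 × 0.5207 = 6.821 V.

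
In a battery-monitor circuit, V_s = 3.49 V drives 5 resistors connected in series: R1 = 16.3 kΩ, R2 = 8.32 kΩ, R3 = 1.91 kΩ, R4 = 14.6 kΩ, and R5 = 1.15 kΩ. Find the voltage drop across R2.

ΣR = 16.3 + 8.32 + 1.91 + 14.6 + 1.15 = 42.28 kΩ.
V = V_s · R/ΣR = 3.49 × 0.1968 = 0.6868 V.

V ≈ 0.687 V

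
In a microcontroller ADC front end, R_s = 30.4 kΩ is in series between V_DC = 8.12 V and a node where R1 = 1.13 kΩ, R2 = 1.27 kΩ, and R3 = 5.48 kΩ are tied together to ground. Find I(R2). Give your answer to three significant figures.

Combine the parallel branches: R_p = (1/1.13 + 1/1.27 + 1/5.48)⁻¹ = 0.5391 kΩ.
Node voltage V_A = V_DC · R_p/(R_s + R_p) = 8.12 × 0.01743 = 0.1415 V.
Branch current I = V_A/R2 = 0.1415/1.27 = 0.1114 mA.

I ≈ 0.111 mA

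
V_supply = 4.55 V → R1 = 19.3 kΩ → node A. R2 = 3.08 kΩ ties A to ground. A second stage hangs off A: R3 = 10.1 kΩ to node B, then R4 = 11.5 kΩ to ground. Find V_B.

V_B ≈ 0.297 V

The second stage (R3 + R4 = 21.60 kΩ) loads node A in parallel with R2.
Effective lower resistance at A: R2 ‖ 21.60 = 2.696 kΩ.
V_A = 4.55 × 2.696/(19.3 + 2.696) = 0.5576 V.
Stage 2 is unloaded, so V_B = V_A · R4/(R3+R4) = 0.5576 × 11.5/21.60 = 0.2969 V.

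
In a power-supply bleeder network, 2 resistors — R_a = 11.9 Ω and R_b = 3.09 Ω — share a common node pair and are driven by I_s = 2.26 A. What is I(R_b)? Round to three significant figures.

I ≈ 1.79 A

For two parallel branches, I_k = I_s · (other R)/(sum of R).
I(R_b) = 2.26 × 11.9/(11.9 + 3.09) = 2.26 × 0.7939 = 1.794 A.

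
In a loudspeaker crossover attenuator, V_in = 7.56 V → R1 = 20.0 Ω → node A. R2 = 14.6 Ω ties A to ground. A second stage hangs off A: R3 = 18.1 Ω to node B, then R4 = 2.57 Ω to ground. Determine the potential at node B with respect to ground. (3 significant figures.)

Looking into the second stage from A: R3 + R4 = 20.67 Ω appears in parallel with R2.
Effective lower resistance at A: R2 ‖ 20.67 = 8.556 Ω.
V_A = 7.56 × 8.556/(20.0 + 8.556) = 2.265 V.
V_B = V_A × 0.1243 = 0.2816 V.

V_B ≈ 0.282 V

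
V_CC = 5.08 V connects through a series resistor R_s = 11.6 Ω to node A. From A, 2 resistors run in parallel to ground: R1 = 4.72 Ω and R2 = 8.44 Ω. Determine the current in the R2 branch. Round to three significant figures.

I ≈ 0.125 A

Parallel bank: R_p = 1/(1/4.72 + 1/8.44) = 3.027 Ω.
Node voltage V_A = V_CC · R_p/(R_s + R_p) = 5.08 × 0.2070 = 1.051 V.
Branch current I = V_A/R2 = 1.051/8.44 = 0.1246 A.
(Check via current divider: I_total = 0.3473 A; share G_k/ΣG = 0.3587 → same result.)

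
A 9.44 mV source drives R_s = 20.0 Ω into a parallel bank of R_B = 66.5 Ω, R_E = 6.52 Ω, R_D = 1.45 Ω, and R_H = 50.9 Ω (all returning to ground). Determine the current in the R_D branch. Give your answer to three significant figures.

Combine the parallel branches: R_p = (1/66.5 + 1/6.52 + 1/1.45 + 1/50.9)⁻¹ = 1.139 Ω.
Node voltage V_A = V_in · R_p/(R_s + R_p) = 9.44 × 0.05390 = 0.5088 mV.
I(R_D) = V_A / R_D = 0.5088/1.45 = 0.3509 mA.

I ≈ 0.351 mA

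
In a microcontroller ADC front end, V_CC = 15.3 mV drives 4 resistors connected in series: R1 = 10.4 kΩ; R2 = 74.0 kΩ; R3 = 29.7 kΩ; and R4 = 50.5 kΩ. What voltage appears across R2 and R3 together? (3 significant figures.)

V ≈ 9.64 mV

ΣR = 10.4 + 74.0 + 29.7 + 50.5 = 164.6 kΩ.
R_{R2..R3} = 74.0 + 29.7 = 103.7 kΩ.
Voltage divider: V = V_CC · (103.7 / 164.6) = 15.3 × 0.6300 = 9.639 mV.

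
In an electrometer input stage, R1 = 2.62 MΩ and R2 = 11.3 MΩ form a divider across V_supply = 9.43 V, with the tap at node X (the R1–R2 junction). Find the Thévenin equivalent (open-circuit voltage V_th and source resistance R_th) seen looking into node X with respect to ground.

V_th ≈ 7.66 V, R_th ≈ 2.13 MΩ

Open-circuit (no load on X): V_th = V_supply · R2/(R1 + R2) = 9.43 × 11.3/(2.620 + 11.3) = 7.655 V.
With V_supply suppressed (replaced by a short), R_th = R1 ‖ R2 = (2.620 × 11.3)/(2.620 + 11.3) = 2.127 MΩ.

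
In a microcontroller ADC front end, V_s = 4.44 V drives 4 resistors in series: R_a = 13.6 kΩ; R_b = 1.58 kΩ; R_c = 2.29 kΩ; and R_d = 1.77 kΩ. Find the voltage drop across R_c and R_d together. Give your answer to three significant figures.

V ≈ 0.937 V

ΣR = 13.6 + 1.58 + 2.29 + 1.77 = 19.24 kΩ.
R_{R_c..R_d} = 2.29 + 1.77 = 4.060 kΩ.
V = V_s · R/ΣR = 4.44 × 0.2110 = 0.9369 V.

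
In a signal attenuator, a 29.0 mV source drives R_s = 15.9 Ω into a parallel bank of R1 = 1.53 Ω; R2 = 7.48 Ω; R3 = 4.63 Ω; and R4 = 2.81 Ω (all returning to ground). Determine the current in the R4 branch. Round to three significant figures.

I ≈ 0.456 mA

Combine the parallel branches: R_p = (1/1.53 + 1/7.48 + 1/4.63 + 1/2.81)⁻¹ = 0.7358 Ω.
V_A = 29.0 × 0.7358/16.64 = 1.283 mV.
Branch current I = V_A/R4 = 1.283/2.81 = 0.4564 mA.
(Check via current divider: I_total = 1.743 mA; share G_k/ΣG = 0.2618 → same result.)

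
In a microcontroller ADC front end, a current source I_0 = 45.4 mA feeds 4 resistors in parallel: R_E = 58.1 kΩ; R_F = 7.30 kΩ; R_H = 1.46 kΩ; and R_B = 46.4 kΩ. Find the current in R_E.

I ≈ 0.908 mA

Total conductance ΣG = 1/58.1 + 1/7.30 + 1/1.46 + 1/46.4 = 0.8607 (units of 1/kΩ).
By the current-divider rule, I = I_0 · G_k/ΣG = 45.4 × 0.02000 = 0.9079 mA.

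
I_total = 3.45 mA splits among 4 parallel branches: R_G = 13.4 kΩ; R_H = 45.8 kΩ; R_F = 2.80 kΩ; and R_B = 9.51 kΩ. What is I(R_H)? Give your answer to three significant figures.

Conductances: ΣG = 1/13.4 + 1/45.8 + 1/2.80 + 1/9.51 = 0.5588 (1/kΩ).
By the current-divider rule, I = I_total · G_k/ΣG = 3.45 × 0.03908 = 0.1348 mA.

I ≈ 0.135 mA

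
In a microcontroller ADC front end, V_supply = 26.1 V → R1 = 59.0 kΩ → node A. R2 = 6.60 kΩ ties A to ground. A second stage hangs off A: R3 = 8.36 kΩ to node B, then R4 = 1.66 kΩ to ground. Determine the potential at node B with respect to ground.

V_B ≈ 0.273 V

Node A sees R2 in parallel with the series input of stage 2, R3 + R4 = 10.02 kΩ.
Effective lower resistance at A: R2 ‖ 10.02 = 3.979 kΩ.
First divider: V_A = V_supply · 3.979/(59.0 + 3.979) = 1.649 V.
Stage 2 is unloaded, so V_B = V_A · R4/(R3+R4) = 1.649 × 1.66/10.02 = 0.2732 V.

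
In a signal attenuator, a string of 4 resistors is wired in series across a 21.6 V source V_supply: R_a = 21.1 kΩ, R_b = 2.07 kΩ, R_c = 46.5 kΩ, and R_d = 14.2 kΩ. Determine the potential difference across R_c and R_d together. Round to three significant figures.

Series total: ΣR = 21.1 + 2.07 + 46.5 + 14.2 = 83.87 kΩ.
R_{R_c..R_d} = 46.5 + 14.2 = 60.70 kΩ.
Voltage divider: V = V_supply · (60.70 / 83.87) = 21.6 × 0.7237 = 15.63 V.

V ≈ 15.6 V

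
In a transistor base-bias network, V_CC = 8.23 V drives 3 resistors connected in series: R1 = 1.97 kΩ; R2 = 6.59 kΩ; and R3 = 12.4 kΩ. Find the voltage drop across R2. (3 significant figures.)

Total series resistance ΣR = 1.97 + 6.59 + 12.4 = 20.96 kΩ.
By the voltage-divider rule, V = 8.23 × 6.590/20.96 = 2.588 V.

V ≈ 2.59 V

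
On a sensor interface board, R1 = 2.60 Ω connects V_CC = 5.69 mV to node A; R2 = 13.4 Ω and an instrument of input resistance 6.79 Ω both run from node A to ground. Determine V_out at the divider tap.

V_out ≈ 3.61 mV

The load sits in parallel with R2, giving an effective lower resistance R2' = R2·R_L/(R2+R_L) = 4.506 Ω.
Then V_out = V_CC · R2'/(R1 + R2') = 5.69 × 4.506/7.106 = 3.608 mV.
(Unloaded it would be 4.77 mV; the load pulls it down.)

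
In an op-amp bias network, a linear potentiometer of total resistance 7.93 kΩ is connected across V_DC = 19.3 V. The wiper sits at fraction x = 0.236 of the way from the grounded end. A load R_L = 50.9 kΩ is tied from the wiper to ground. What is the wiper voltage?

V_out ≈ 4.43 V

The pot divides into 6.059 kΩ above the wiper and 1.871 kΩ below.
R_L loads the lower segment: effective lower R = 1.805 kΩ.
V_out = 19.3 × 1.805/(6.059 + 1.805) = 4.430 V.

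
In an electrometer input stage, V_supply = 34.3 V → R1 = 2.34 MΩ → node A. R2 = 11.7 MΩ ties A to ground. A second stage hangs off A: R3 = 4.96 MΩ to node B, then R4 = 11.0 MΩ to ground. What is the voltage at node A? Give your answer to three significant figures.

Looking into the second stage from A: R3 + R4 = 15.96 MΩ appears in parallel with R2.
Effective lower resistance at A: R2 ‖ 15.96 = 6.751 MΩ.
First divider: V_A = V_supply · 6.751/(2.34 + 6.751) = 25.47 V.

V_A ≈ 25.5 V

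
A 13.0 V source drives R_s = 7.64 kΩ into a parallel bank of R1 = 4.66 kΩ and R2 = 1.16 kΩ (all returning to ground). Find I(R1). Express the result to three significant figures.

Equivalent of the parallel group: R_p = 0.9288 kΩ.
V_A = 13.0 × 0.9288/8.569 = 1.409 V.
Branch current I = V_A/R1 = 1.409/4.66 = 0.3024 mA.
(Equivalently: I_total = 1.517 mA, then current-divider fraction G_k/ΣG = 0.1993.)

I ≈ 0.302 mA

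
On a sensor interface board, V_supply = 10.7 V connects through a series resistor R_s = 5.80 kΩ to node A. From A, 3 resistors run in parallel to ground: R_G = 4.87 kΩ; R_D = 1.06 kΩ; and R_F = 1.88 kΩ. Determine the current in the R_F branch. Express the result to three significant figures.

I ≈ 0.530 mA

Equivalent of the parallel group: R_p = 0.5950 kΩ.
Node voltage V_A = V_supply · R_p/(R_s + R_p) = 10.7 × 0.09304 = 0.9956 V.
Branch current I = V_A/R_F = 0.9956/1.88 = 0.5296 mA.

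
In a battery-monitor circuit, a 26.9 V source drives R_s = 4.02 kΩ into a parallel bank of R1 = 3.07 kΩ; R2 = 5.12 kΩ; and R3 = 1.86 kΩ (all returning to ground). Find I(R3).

I ≈ 2.75 mA

Combine the parallel branches: R_p = (1/3.07 + 1/5.12 + 1/1.86)⁻¹ = 0.9446 kΩ.
V_A = 26.9 × 0.9446/4.965 = 5.118 V.
Branch current I = V_A/R3 = 5.118/1.86 = 2.752 mA.
(Equivalently: I_total = 5.418 mA, then current-divider fraction G_k/ΣG = 0.5078.)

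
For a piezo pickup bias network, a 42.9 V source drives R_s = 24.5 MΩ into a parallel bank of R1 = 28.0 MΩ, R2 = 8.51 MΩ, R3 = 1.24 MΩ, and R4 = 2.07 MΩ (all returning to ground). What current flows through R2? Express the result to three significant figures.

I ≈ 0.139 µA

Equivalent of the parallel group: R_p = 0.6931 MΩ.
V_A = 42.9 × 0.6931/25.19 = 1.180 V.
I(R2) = V_A / R2 = 1.180/8.51 = 0.1387 µA.
(Equivalently: I_total = 1.703 µA, then current-divider fraction G_k/ΣG = 0.08145.)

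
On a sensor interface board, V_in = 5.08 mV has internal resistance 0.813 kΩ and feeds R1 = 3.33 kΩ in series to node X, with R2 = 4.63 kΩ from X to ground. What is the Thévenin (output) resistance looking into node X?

R1' = 0.813 + 3.33 = 4.143 kΩ (source resistance + R1).
Zeroing V_in shorts the top of R1' to ground, so R_th = R1' ‖ R2 = 2.186 kΩ.

R_th ≈ 2.19 kΩ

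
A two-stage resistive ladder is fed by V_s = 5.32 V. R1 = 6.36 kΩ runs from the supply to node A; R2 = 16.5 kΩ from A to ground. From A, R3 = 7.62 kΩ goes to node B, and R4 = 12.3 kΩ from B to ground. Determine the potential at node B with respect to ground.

V_B ≈ 1.93 V

The second stage (R3 + R4 = 19.92 kΩ) loads node A in parallel with R2.
R2 ‖ (R3+R4) = 9.025 kΩ.
So V_A = 5.32 × 0.5866 = 3.121 V.
V_B = V_A × 0.6175 = 1.927 V.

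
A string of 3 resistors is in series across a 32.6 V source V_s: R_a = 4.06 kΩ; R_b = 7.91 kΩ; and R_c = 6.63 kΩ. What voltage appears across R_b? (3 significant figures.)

Series total: ΣR = 4.06 + 7.91 + 6.63 = 18.60 kΩ.
V = V_s · R/ΣR = 32.6 × 0.4253 = 13.86 V.

V ≈ 13.9 V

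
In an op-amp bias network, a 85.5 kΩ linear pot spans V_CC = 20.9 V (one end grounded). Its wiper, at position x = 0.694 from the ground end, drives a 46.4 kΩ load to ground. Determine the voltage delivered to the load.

V_out ≈ 10.4 V

Lower segment x·R_p = 59.34 kΩ; upper segment (1−x)·R_p = 26.16 kΩ.
R_L loads the lower segment: effective lower R = 26.04 kΩ.
Loaded-divider output: V_out = 20.9 × 0.4988 = 10.43 V.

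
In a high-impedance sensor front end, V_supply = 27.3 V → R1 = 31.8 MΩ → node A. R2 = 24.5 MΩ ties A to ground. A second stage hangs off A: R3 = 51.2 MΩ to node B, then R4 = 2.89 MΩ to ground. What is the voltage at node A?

V_A ≈ 9.46 V

Node A sees R2 in parallel with the series input of stage 2, R3 + R4 = 54.09 MΩ.
Effective lower resistance at A: R2 ‖ 54.09 = 16.86 MΩ.
So V_A = 27.3 × 0.3465 = 9.460 V.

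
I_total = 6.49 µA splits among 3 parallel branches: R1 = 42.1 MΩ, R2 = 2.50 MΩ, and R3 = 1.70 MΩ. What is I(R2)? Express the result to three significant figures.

ΣG = 1/42.1 + 1/2.50 + 1/1.70 = 1.012.
By the current-divider rule, I = I_total · G_k/ΣG = 6.49 × 0.3953 = 2.565 µA.

I ≈ 2.57 µA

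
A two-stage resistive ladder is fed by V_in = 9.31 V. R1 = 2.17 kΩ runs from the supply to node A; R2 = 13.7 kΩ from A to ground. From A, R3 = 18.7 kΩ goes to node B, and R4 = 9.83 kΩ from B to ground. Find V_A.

V_A ≈ 7.54 V

Looking into the second stage from A: R3 + R4 = 28.53 kΩ appears in parallel with R2.
R2 ‖ (R3+R4) = 9.256 kΩ.
V_A = 9.31 × 9.256/(2.17 + 9.256) = 7.542 V.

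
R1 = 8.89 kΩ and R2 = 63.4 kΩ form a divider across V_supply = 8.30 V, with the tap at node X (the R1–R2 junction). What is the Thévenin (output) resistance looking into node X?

Looking into X with the source shorted: R_th = R1·R2/(R1+R2) = 8.890 × 63.4/72.29 = 7.797 kΩ.

R_th ≈ 7.80 kΩ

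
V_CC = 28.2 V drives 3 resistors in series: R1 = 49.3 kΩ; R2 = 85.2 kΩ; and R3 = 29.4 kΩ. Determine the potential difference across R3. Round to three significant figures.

ΣR = 49.3 + 85.2 + 29.4 = 163.9 kΩ.
V = V_CC · R/ΣR = 28.2 × 0.1794 = 5.058 V.

V ≈ 5.06 V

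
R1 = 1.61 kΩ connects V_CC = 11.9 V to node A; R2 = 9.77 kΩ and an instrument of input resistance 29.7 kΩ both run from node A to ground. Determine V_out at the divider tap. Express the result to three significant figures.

R2 ‖ R_L = (9.77 × 29.7)/(9.77 + 29.7) = 7.352 kΩ.
Voltage divider with the loaded lower leg: V_out = 11.9 × 7.352/(1.61 + 7.352) = 11.9 × 0.8203 = 9.762 V.
(Unloaded it would be 10.2 V; the load pulls it down.)

V_out ≈ 9.76 V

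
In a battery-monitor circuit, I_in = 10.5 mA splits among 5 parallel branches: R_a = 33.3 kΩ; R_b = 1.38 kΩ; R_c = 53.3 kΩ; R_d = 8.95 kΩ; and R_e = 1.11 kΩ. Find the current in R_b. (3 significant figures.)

I ≈ 4.26 mA

Total conductance ΣG = 1/33.3 + 1/1.38 + 1/53.3 + 1/8.95 + 1/1.11 = 1.786 (units of 1/kΩ).
By the current-divider rule, I = I_in · G_k/ΣG = 10.5 × 0.4057 = 4.260 mA.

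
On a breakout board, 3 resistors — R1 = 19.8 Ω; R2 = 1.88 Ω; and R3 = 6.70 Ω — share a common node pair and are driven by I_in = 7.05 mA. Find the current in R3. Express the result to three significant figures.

I ≈ 1.44 mA

ΣG = 1/19.8 + 1/1.88 + 1/6.70 = 0.7317.
By the current-divider rule, I = I_in · G_k/ΣG = 7.05 × 0.2040 = 1.438 mA.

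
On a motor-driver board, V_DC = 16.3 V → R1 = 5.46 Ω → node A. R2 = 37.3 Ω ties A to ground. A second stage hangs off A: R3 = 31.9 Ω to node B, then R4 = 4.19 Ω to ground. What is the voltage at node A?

The second stage (R3 + R4 = 36.09 Ω) loads node A in parallel with R2.
R2 ‖ (R3+R4) = 18.34 Ω.
First divider: V_A = V_DC · 18.34/(5.46 + 18.34) = 12.56 V.

V_A ≈ 12.6 V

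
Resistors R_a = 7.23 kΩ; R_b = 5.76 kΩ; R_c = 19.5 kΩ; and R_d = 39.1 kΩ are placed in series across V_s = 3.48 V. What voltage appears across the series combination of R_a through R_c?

V ≈ 1.58 V

Series total: ΣR = 7.23 + 5.76 + 19.5 + 39.1 = 71.59 kΩ.
R_{R_a..R_c} = 7.23 + 5.76 + 19.5 = 32.49 kΩ.
Voltage divider: V = V_s · (32.49 / 71.59) = 3.48 × 0.4538 = 1.579 V.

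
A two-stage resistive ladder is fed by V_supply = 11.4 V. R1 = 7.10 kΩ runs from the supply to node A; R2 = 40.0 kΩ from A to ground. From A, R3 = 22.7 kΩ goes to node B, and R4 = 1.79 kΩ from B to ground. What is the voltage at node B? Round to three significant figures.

Looking into the second stage from A: R3 + R4 = 24.49 kΩ appears in parallel with R2.
Effective lower resistance at A: R2 ‖ 24.49 = 15.19 kΩ.
V_A = 11.4 × 15.19/(7.10 + 15.19) = 7.769 V.
Stage 2 is unloaded, so V_B = V_A · R4/(R3+R4) = 7.769 × 1.79/24.49 = 0.5678 V.

V_B ≈ 0.568 V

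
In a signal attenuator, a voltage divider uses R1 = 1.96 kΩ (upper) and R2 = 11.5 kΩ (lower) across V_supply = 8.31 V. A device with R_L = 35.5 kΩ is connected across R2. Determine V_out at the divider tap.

V_out ≈ 6.78 V

The load sits in parallel with R2, giving an effective lower resistance R2' = R2·R_L/(R2+R_L) = 8.686 kΩ.
Then V_out = V_supply · R2'/(R1 + R2') = 8.31 × 8.686/10.65 = 6.780 V.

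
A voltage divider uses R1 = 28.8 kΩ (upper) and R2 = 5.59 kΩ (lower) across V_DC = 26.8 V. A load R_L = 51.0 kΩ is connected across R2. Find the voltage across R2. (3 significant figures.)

First combine the lower leg with the load: R2 ‖ R_L = 5.038 kΩ.
Voltage divider with the loaded lower leg: V_out = 26.8 × 5.038/(28.8 + 5.038) = 26.8 × 0.1489 = 3.990 V.

V_out ≈ 3.99 V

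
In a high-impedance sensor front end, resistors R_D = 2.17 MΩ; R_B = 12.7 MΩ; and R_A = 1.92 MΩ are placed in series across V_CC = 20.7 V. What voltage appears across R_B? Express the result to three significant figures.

Series total: ΣR = 2.17 + 12.7 + 1.92 = 16.79 MΩ.
Voltage divider: V = V_CC · (12.70 / 16.79) = 20.7 × 0.7564 = 15.66 V.

V ≈ 15.7 V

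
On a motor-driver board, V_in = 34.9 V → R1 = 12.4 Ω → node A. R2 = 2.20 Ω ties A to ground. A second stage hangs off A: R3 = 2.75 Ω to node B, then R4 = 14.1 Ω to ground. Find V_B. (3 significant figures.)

The second stage (R3 + R4 = 16.85 Ω) loads node A in parallel with R2.
Effective lower resistance at A: R2 ‖ 16.85 = 1.946 Ω.
So V_A = 34.9 × 0.1356 = 4.734 V.
Stage 2 is unloaded, so V_B = V_A · R4/(R3+R4) = 4.734 × 14.1/16.85 = 3.961 V.

V_B ≈ 3.96 V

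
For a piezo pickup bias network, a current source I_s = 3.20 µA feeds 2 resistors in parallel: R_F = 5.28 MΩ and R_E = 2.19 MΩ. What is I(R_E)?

For two parallel branches, I_k = I_s · (other R)/(sum of R).
I(R_E) = 3.20 × 5.28/(5.28 + 2.19) = 3.20 × 0.7068 = 2.262 µA.

I ≈ 2.26 µA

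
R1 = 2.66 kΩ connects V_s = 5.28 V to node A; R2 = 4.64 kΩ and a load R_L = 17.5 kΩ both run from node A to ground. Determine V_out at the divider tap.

V_out ≈ 3.06 V

The load sits in parallel with R2, giving an effective lower resistance R2' = R2·R_L/(R2+R_L) = 3.668 kΩ.
Voltage divider with the loaded lower leg: V_out = 5.28 × 3.668/(2.66 + 3.668) = 5.28 × 0.5796 = 3.060 V.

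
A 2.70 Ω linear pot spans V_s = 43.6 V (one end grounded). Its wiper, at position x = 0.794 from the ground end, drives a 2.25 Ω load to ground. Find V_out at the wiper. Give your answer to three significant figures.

Lower segment x·R_p = 2.144 Ω; upper segment (1−x)·R_p = 0.5562 Ω.
R_L loads the lower segment: effective lower R = 1.098 Ω.
V_out = 43.6 × 1.098/(0.5562 + 1.098) = 28.94 V.

V_out ≈ 28.9 V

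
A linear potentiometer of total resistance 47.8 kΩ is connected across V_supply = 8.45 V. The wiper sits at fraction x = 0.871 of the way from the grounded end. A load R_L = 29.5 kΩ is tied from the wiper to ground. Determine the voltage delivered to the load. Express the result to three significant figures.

V_out ≈ 6.23 V

Lower segment x·R_p = 41.63 kΩ; upper segment (1−x)·R_p = 6.166 kΩ.
Lower segment in parallel with the load: 41.63 ‖ 29.5 = 17.27 kΩ.
Loaded-divider output: V_out = 8.45 × 0.7368 = 6.226 V.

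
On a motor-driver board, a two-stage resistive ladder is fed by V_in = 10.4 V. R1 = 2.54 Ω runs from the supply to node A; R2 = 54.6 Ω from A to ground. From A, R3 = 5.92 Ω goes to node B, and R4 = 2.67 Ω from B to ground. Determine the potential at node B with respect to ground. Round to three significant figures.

V_B ≈ 2.41 V

The second stage (R3 + R4 = 8.590 Ω) loads node A in parallel with R2.
Effective lower resistance at A: R2 ‖ 8.590 = 7.422 Ω.
So V_A = 10.4 × 0.7450 = 7.748 V.
Then the unloaded second divider: V_B = V_A × R4/(R3+R4) = 7.748 × 0.3108 = 2.408 V.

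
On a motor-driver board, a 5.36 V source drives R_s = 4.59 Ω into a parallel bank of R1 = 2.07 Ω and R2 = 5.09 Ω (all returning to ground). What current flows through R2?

I ≈ 0.256 A

Parallel bank: R_p = 1/(1/2.07 + 1/5.09) = 1.472 Ω.
V_A = 5.36 × 1.472/6.062 = 1.301 V.
Branch current I = V_A/R2 = 1.301/5.09 = 0.2556 A.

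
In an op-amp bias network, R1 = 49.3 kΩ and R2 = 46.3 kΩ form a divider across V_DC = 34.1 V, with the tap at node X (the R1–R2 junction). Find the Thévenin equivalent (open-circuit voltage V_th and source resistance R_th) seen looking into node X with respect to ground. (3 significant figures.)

V_th ≈ 16.5 V, R_th ≈ 23.9 kΩ

With X open, the divider is unloaded: V_th = 34.1 × 46.3/95.60 = 16.51 V.
With V_DC suppressed (replaced by a short), R_th = R1 ‖ R2 = (49.30 × 46.3)/(49.30 + 46.3) = 23.88 kΩ.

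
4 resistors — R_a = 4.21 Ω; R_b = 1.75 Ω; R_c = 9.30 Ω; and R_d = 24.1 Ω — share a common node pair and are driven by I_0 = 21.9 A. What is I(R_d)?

Total conductance ΣG = 1/4.21 + 1/1.75 + 1/9.30 + 1/24.1 = 0.9580 (units of 1/Ω).
R_d takes the fraction G_k/ΣG = 0.04149/0.9580 = 0.04331, so I = 21.9 × 0.04331 = 0.9486 A.

I ≈ 0.949 A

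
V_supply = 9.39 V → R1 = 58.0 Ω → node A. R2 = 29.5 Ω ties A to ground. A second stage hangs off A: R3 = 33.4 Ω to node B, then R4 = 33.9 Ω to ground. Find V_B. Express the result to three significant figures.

Node A sees R2 in parallel with the series input of stage 2, R3 + R4 = 67.30 Ω.
Effective lower resistance at A: R2 ‖ 67.30 = 20.51 Ω.
V_A = 9.39 × 20.51/(58.0 + 20.51) = 2.453 V.
Stage 2 is unloaded, so V_B = V_A · R4/(R3+R4) = 2.453 × 33.9/67.30 = 1.236 V.

V_B ≈ 1.24 V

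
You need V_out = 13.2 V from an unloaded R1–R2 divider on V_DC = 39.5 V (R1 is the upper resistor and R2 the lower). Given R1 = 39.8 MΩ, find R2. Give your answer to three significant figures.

R2 ≈ 20.0 MΩ

Required fraction k = V_out/V_DC = 0.3342.
Rearranging, R2 = R1·k/(1−k) = 39.8 × 0.5019 = 19.98 MΩ.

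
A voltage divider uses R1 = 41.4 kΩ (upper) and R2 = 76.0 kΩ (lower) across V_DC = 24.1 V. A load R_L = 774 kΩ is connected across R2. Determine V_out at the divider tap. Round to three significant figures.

R2 ‖ R_L = (76.0 × 774)/(76.0 + 774) = 69.20 kΩ.
Now apply the divider: V_out = 24.1 × 0.6257 = 15.08 V.
(Unloaded it would be 15.6 V; the load pulls it down.)

V_out ≈ 15.1 V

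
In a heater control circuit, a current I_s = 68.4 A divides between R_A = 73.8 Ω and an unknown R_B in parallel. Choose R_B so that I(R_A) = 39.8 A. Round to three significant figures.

R_B ≈ 103 Ω

The fraction through R_A equals R_B/(R_A+R_B).
With f = 0.5819, R_B = R_A · f/(1−f) = 73.8 × 1.392 = 102.7 Ω.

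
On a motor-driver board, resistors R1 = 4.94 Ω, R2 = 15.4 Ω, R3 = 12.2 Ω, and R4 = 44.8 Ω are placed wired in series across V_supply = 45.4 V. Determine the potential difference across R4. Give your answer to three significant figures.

V ≈ 26.3 V

Series total: ΣR = 4.94 + 15.4 + 12.2 + 44.8 = 77.34 Ω.
By the voltage-divider rule, V = 45.4 × 44.80/77.34 = 26.30 V.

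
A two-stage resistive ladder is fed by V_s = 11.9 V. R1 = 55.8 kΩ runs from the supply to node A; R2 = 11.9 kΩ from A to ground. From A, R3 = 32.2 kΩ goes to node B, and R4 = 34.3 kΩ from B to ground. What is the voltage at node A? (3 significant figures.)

V_A ≈ 1.82 V

Node A sees R2 in parallel with the series input of stage 2, R3 + R4 = 66.50 kΩ.
R2 ‖ (R3+R4) = 10.09 kΩ.
So V_A = 11.9 × 0.1532 = 1.823 V.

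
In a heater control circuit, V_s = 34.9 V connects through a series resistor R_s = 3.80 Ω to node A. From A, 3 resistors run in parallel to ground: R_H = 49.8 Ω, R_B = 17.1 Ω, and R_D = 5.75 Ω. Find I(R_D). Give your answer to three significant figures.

I ≈ 3.10 A

Equivalent of the parallel group: R_p = 3.961 Ω.
V_A by voltage divider: V_A = 34.9 × 3.961/(3.80 + 3.961) = 17.81 V.
I(R_D) = V_A / R_D = 17.81/5.75 = 3.098 A.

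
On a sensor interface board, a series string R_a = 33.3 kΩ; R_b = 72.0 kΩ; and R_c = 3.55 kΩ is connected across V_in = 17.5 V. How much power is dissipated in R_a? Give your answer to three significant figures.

Series current I = V_in/ΣR = 17.5/108.8 = 0.1608 mA.
V(R_a) = I·R = 5.354 V; P = V·I = 5.354 × 0.1608 = 0.8607 mW.

P ≈ 0.861 mW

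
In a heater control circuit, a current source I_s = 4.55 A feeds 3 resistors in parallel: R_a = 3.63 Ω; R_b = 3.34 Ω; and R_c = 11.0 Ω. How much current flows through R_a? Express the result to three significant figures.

I ≈ 1.88 A

Conductances: ΣG = 1/3.63 + 1/3.34 + 1/11.0 = 0.6658 (1/Ω).
R_a takes the fraction G_k/ΣG = 0.2755/0.6658 = 0.4138, so I = 4.55 × 0.4138 = 1.883 A.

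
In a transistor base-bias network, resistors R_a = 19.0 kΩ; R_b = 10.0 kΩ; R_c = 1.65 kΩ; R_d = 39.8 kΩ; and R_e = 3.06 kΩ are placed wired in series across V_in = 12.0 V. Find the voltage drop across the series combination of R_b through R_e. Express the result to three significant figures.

V ≈ 8.90 V

Series total: ΣR = 19.0 + 10.0 + 1.65 + 39.8 + 3.06 = 73.51 kΩ.
R_{R_b..R_e} = 10.0 + 1.65 + 39.8 + 3.06 = 54.51 kΩ.
By the voltage-divider rule, V = 12.0 × 54.51/73.51 = 8.898 V.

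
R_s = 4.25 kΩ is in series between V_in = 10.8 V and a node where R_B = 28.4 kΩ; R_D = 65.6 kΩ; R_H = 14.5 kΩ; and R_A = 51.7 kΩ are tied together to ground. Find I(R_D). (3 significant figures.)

Equivalent of the parallel group: R_p = 7.207 kΩ.
Node voltage V_A = V_in · R_p/(R_s + R_p) = 10.8 × 0.6290 = 6.794 V.
Branch current I = V_A/R_D = 6.794/65.6 = 0.1036 mA.

I ≈ 0.104 mA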